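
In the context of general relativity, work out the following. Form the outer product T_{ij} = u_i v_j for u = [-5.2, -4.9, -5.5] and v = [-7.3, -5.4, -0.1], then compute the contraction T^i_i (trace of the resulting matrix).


The outer product gives T_{ij} = u_i v_j.
The trace (contraction) is Tr(T) = sum_i T_{ii} = sum_i u_i v_i.
Diagonal entries:
T_{11} = u_1 * v_1 = -5.2 * -7.3 = 37.96
T_{22} = u_2 * v_2 = -4.9 * -5.4 = 26.46
T_{33} = u_3 * v_3 = -5.5 * -0.1 = 0.55
Tr(T) = 37.96 + 26.46 + 0.55 = 64.97

64.97


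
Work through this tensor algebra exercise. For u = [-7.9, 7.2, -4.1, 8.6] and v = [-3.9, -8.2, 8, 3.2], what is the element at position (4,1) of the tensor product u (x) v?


The outer product entry T_{ij} = u_i * v_j.
We need i=4, j=1.
u_4 = 8.6, v_1 = -3.9
T_{4,1} = 8.6 * -3.9 = -33.54

-33.54


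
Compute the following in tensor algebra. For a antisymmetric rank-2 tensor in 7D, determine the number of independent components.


A antisymmetric rank-2 tensor in d dimensions has d(d-1)/2 independent components.
d = 7
d(d-1)/2 = 7 * 6 / 2 = 42 / 2 = 21

21


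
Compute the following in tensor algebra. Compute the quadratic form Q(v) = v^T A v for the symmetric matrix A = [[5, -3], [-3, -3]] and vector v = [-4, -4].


First compute Av:
(Av)_1 = 5*-4 + -3*-4 = -8
(Av)_2 = -3*-4 + -3*-4 = 24
Av = [-8, 24]
Then v^T (Av) = -4*-8 + -4*24
= 32 + -96 = -64

-64


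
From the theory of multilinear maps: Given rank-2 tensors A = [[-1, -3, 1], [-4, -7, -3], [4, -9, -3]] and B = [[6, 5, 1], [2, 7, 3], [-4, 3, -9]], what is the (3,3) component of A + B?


Tensor addition is component-wise: (A + B)_{ij} = A_{ij} + B_{ij}.
A_{33} = -3
B_{33} = -9
(A + B)_{33} = -3 + -9 = -12

-12


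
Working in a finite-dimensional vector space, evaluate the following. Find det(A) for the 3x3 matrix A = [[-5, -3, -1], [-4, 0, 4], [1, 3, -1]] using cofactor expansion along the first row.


Expanding along the first row, det(A) = a11*M_11 - a12*M_12 + a13*M_13, where M_1j is the (1,j) minor.
Minor M_11 = 0*-1 - 4*3 = -12
Minor M_12 = -4*-1 - 4*1 = 0
Minor M_13 = -4*3 - 0*1 = -12
det = -5*(-12) - -3*(0) + -1*(-12)
    = 60 - 0 + 12
    = 72

72


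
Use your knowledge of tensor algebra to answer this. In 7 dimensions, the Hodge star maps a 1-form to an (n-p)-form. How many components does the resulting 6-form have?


The Hodge dual of a p-form on an n-dimensional manifold is an (n-p)-form.
n = 7, p = 1, so dual degree = 7 - 1 = 6
The number of components is C(n, n-p) = C(7, 6) = 7

7


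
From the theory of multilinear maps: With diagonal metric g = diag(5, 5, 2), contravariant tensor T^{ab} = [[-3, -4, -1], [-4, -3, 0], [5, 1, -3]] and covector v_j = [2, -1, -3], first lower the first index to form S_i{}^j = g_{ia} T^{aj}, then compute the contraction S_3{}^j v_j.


Step 1: lower the first index. For a diagonal metric, g_{ia} T^{aj} = g_{ii} T^{ij} (no sum on i).
g_{33} = 2
S_3{}^1 = 2 * T^{31} = 2 * 5 = 10
S_3{}^2 = 2 * T^{32} = 2 * 1 = 2
S_3{}^3 = 2 * T^{33} = 2 * -3 = -6
Step 2: contract S_3{}^j with v_j.
S_3{}^1 * v_1 = 10 * 2 = 20
S_3{}^2 * v_2 = 2 * -1 = -2
S_3{}^3 * v_3 = -6 * -3 = 18
Result = 20 + -2 + 18 = 36

36


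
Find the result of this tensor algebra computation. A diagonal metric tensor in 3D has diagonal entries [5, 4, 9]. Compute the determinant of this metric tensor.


For a diagonal metric, the determinant is the product of diagonal entries.
Diagonal entries: 5, 4, 9
det(g) = 5 * 4 * 9 = 180

180


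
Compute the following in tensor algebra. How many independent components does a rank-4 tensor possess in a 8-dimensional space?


The number of components of a rank-r tensor in d dimensions is d^r.
Here d = 8 and r = 4.
8^4 = 4096

4096


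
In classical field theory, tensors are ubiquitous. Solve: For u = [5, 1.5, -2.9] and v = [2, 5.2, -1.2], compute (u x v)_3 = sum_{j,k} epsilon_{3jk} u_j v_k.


(u x v)_3 = sum_{j,k} epsilon_{3jk} u_j v_k. Only permutations of (1,2,3) contribute; the two non-zero terms are:
eps_{312} u_1 v_2 = 1 * 5 * 5.2 = 26
eps_{321} u_2 v_1 = -1 * 1.5 * 2 = -3
(u x v)_3 = 23

23


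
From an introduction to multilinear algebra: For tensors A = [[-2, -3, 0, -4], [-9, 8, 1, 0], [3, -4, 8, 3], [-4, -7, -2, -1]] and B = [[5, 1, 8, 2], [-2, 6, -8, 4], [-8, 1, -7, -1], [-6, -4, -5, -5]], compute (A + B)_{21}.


Tensor addition is component-wise: (A + B)_{ij} = A_{ij} + B_{ij}.
A_{21} = -9
B_{21} = -2
(A + B)_{21} = -9 + -2 = -11

-11


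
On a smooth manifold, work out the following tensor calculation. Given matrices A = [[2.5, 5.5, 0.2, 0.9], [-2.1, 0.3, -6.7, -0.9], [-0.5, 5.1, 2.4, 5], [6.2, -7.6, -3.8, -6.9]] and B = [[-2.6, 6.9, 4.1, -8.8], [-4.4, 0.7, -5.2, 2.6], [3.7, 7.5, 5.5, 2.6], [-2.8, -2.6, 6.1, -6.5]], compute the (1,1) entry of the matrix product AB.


(AB)_{ij} = sum_k A_{ik} B_{kj}.
For i=1, j=1:
A_{11} * B_{11} = 2.5 * -2.6 = -6.5
A_{12} * B_{21} = 5.5 * -4.4 = -24.2
A_{13} * B_{31} = 0.2 * 3.7 = 0.74
A_{14} * B_{41} = 0.9 * -2.8 = -2.52
Sum = -6.5 + -24.2 + 0.74 + -2.52 = -32.48

-32.48


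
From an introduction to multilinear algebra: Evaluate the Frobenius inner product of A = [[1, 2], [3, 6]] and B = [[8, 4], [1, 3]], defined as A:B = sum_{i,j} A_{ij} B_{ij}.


A:B = sum over all i,j of A_{ij} * B_{ij}.
Row 1: 1*8=8, 2*4=8 => row sum = 16
Row 2: 3*1=3, 6*3=18 => row sum = 21
Total = 16 + 21 = 37

37


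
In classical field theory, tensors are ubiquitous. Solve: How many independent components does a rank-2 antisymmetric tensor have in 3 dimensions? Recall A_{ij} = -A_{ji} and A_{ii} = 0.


An antisymmetric rank-2 tensor satisfies A_{ij} = -A_{ji}, so diagonal entries are zero.
The independent components are the upper-triangular entries: C(n, 2) = n(n-1)/2.
n = 3
C(3, 2) = 3 * 2 / 2 = 6 / 2 = 3

3


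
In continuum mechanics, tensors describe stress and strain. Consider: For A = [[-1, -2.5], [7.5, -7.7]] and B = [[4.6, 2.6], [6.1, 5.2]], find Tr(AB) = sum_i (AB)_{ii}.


Tr(AB) = sum_i (AB)_{ii} where (AB)_{ii} = sum_k A_{ik} B_{ki}.
(AB)_{11} = -1*4.6 + -2.5*6.1 = -19.85
(AB)_{22} = 7.5*2.6 + -7.7*5.2 = -20.54
Tr(AB) = -19.85 + -20.54 = -40.39

-40.39


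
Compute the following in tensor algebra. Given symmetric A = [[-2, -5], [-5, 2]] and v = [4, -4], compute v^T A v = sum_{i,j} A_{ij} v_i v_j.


First compute Av:
(Av)_1 = -2*4 + -5*-4 = 12
(Av)_2 = -5*4 + 2*-4 = -28
Av = [12, -28]
Then v^T (Av) = 4*12 + -4*-28
= 48 + 112 = 160

160


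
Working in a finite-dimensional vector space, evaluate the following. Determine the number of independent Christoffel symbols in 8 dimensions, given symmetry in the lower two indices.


Christoffel symbols Gamma^k_{ij} are symmetric in i,j, so there are d * d(d+1)/2 independent symbols.
d = 8
d(d+1)/2 = 8 * 9 / 2 = 36
Total = 8 * 36 = 288

288


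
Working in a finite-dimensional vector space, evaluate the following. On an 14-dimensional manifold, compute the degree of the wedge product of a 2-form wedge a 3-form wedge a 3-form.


The degree of a wedge product is the sum of the degrees of the individual forms.
Degrees: 2, 3, 3
Total degree = 2 + 3 + 3 = 8

8


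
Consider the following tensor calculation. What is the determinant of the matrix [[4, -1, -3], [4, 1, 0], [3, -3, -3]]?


Expanding along the first row, det(A) = a11*M_11 - a12*M_12 + a13*M_13, where M_1j is the (1,j) minor.
Minor M_11 = 1*-3 - 0*-3 = -3
Minor M_12 = 4*-3 - 0*3 = -12
Minor M_13 = 4*-3 - 1*3 = -15
det = 4*(-3) - -1*(-12) + -3*(-15)
    = -12 - 12 + 45
    = 21

21


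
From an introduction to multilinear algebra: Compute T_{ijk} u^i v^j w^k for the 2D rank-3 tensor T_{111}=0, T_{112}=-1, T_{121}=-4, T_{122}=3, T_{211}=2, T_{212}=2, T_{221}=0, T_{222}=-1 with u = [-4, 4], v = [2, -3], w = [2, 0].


S = sum over i,j,k of T_{ijk} u_i v_j w_k. Expanding all 8 terms:
T_{111}*u_1*v_1*w_1 = 0*-4*2*2 = 0  (running total: 0)
T_{112}*u_1*v_1*w_2 = -1*-4*2*0 = 0  (running total: 0)
T_{121}*u_1*v_2*w_1 = -4*-4*-3*2 = -96  (running total: -96)
T_{122}*u_1*v_2*w_2 = 3*-4*-3*0 = 0  (running total: -96)
T_{211}*u_2*v_1*w_1 = 2*4*2*2 = 32  (running total: -64)
T_{212}*u_2*v_1*w_2 = 2*4*2*0 = 0  (running total: -64)
T_{221}*u_2*v_2*w_1 = 0*4*-3*2 = 0  (running total: -64)
T_{222}*u_2*v_2*w_2 = -1*4*-3*0 = 0  (running total: -64)
S = -64

-64


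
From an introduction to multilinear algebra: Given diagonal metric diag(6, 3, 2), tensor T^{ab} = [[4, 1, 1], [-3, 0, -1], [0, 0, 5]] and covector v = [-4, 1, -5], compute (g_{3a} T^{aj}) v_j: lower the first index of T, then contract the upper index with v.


Step 1: lower the first index. For a diagonal metric, g_{ia} T^{aj} = g_{ii} T^{ij} (no sum on i).
g_{33} = 2
S_3{}^1 = 2 * T^{31} = 2 * 0 = 0
S_3{}^2 = 2 * T^{32} = 2 * 0 = 0
S_3{}^3 = 2 * T^{33} = 2 * 5 = 10
Step 2: contract S_3{}^j with v_j.
S_3{}^1 * v_1 = 0 * -4 = 0
S_3{}^2 * v_2 = 0 * 1 = 0
S_3{}^3 * v_3 = 10 * -5 = -50
Result = 0 + 0 + -50 = -50

-50


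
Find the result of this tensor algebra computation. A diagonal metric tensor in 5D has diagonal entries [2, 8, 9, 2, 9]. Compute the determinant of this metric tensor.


For a diagonal metric, the determinant is the product of diagonal entries.
Diagonal entries: 2, 8, 9, 2, 9
det(g) = 2 * 8 * 9 * 2 * 9 = 2592

2592


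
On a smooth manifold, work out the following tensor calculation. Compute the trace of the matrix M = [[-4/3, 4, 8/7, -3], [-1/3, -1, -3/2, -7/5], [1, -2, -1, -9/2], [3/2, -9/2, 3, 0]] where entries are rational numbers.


The trace is the sum of diagonal entries.
Diagonal: M[1,1] = -4/3, M[2,2] = -1, M[3,3] = -1, M[4,4] = 0
Tr(M) = -4/3 + -1 + -1 + 0
Computing step by step:
After adding M[1,1]: -4/3
After adding M[2,2]: -7/3
After adding M[3,3]: -10/3
After adding M[4,4]: -10/3
Tr(M) = -10/3

-10/3


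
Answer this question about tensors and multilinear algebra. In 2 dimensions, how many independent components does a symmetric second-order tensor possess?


A symmetric rank-2 tensor in d dimensions has d(d+1)/2 independent components.
d = 2
d(d+1)/2 = 2 * 3 / 2 = 6 / 2 = 3

3


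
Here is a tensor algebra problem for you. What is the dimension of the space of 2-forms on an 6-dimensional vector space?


The dimension of the space of p-forms on an n-dimensional space is C(n, p).
n = 6, p = 2
C(6, 2) = 6! / (2! * 4!) = 15

15


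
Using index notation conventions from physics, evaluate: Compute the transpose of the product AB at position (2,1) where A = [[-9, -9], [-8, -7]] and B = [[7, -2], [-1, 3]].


(AB)^T_{ij} = (AB)_{ji} = sum_k A_{jk} B_{ki}.
For i=2, j=1 we need (AB)_{12}:
A_{11} * B_{12} = -9 * -2 = 18
A_{12} * B_{22} = -9 * 3 = -27
Sum = 18 + -27 = -9

-9


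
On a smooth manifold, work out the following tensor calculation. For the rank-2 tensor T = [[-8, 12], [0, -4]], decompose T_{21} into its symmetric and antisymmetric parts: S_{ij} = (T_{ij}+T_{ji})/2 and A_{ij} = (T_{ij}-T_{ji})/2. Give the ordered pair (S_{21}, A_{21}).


T_{21} = 0
T_{12} = 12
S_{21} = (0 + 12)/2 = 12/2 = 6
A_{21} = (0 - 12)/2 = -12/2 = -6
Check: S + A = 6 + -6 = 0 = T_{21}.

(6, -6)


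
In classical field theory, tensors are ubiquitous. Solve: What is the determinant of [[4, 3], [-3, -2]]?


For a 2x2 matrix [[a, b], [c, d]], det = a*d - b*c.
a = 4, b = 3, c = -3, d = -2
a*d = 4 * -2 = -8
b*c = 3 * -3 = -9
det = -8 - -9 = 1

1


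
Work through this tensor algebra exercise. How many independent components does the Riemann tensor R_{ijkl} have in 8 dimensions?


The Riemann tensor in d dimensions has d^2(d^2 - 1)/12 independent components.
d = 8, so d^2 = 64
d^2 - 1 = 63
d^2(d^2 - 1) = 64 * 63 = 4032
Divide by 12: 4032 / 12 = 336

336


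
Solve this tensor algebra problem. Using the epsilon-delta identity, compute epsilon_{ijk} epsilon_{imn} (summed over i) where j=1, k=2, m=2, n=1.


Using the identity: epsilon_{ijk} epsilon_{imn} = delta_{jm} delta_{kn} - delta_{jn} delta_{km}.
delta_{12} = 0
delta_{21} = 0
delta_{11} = 1
delta_{22} = 1
Result = 0 * 0 - 1 * 1 = 0 - 1 = -1

-1


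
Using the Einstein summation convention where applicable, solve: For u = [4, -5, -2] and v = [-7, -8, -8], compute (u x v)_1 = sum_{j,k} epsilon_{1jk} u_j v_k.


(u x v)_1 = sum_{j,k} epsilon_{1jk} u_j v_k. Only permutations of (1,2,3) contribute; the two non-zero terms are:
eps_{123} u_2 v_3 = 1 * -5 * -8 = 40
eps_{132} u_3 v_2 = -1 * -2 * -8 = -16
(u x v)_1 = 24

24


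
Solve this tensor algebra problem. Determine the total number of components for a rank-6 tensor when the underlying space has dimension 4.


The number of components of a rank-r tensor in d dimensions is d^r.
Here d = 4 and r = 6.
4^6 = 4096

4096


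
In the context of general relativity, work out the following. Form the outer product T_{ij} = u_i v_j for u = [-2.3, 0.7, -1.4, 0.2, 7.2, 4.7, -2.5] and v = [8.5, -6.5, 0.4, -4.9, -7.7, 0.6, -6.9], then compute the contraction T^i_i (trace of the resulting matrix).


The outer product gives T_{ij} = u_i v_j.
The trace (contraction) is Tr(T) = sum_i T_{ii} = sum_i u_i v_i.
Diagonal entries:
T_{11} = u_1 * v_1 = -2.3 * 8.5 = -19.55
T_{22} = u_2 * v_2 = 0.7 * -6.5 = -4.55
T_{33} = u_3 * v_3 = -1.4 * 0.4 = -0.56
T_{44} = u_4 * v_4 = 0.2 * -4.9 = -0.98
T_{55} = u_5 * v_5 = 7.2 * -7.7 = -55.44
T_{66} = u_6 * v_6 = 4.7 * 0.6 = 2.82
T_{77} = u_7 * v_7 = -2.5 * -6.9 = 17.25
Tr(T) = -19.55 + -4.55 + -0.56 + -0.98 + -55.44 + 2.82 + 17.25 = -61.01

-61.01


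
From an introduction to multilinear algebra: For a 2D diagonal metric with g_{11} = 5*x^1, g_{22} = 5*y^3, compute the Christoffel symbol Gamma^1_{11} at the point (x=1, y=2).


For a diagonal metric, Gamma^k_{ij} = (1/2) g^{kk} (dg_{ik}/dx_j + dg_{jk}/dx_i - dg_{ij}/dx_k).
The metric is diagonal, so g_{ab} = 0 for a != b.
At the given point: g_{11} = 5, g_{22} = 40
g^{11} = 1/5
dg_{11}/dx_1 = dg_{11}/dx_1 = 5
dg_{11}/dx_1 = dg_{11}/dx_1 = 5
dg_{11}/dx_1 = dg_{11}/dx_1 = 5
Numerator = 5 + 5 - 5 = 5
Gamma^1_{11} = 5 / (2 * 5) = 1/2

1/2


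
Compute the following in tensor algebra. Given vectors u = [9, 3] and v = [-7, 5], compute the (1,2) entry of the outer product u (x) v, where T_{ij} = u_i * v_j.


The outer product entry T_{ij} = u_i * v_j.
We need i=1, j=2.
u_1 = 9, v_2 = 5
T_{1,2} = 9 * 5 = 45

45


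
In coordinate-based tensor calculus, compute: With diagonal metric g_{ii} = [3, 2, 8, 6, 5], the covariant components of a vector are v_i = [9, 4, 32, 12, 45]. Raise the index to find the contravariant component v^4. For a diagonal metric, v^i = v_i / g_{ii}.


To raise an index with a diagonal metric: v^i = v_i / g_{ii}.
For index 4: v_4 = 12, g_{44} = 6
v^4 = 12 / 6 = 2

2


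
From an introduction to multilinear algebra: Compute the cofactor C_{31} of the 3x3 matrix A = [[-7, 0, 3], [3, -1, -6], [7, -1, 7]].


To find cofactor C_{31}, delete row 3 and column 1.
The resulting 2x2 submatrix is: [[0, 3], [-1, -6]]
Minor M_{31} = 0*-6 - 3*-1
  = 0 - -3 = 3
Sign = (-1)^(3+1) = (-1)^4 = 1
Cofactor C_{31} = 1 * 3 = 3

3


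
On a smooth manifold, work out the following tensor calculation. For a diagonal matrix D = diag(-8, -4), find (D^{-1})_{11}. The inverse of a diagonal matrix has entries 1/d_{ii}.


For a diagonal matrix, the inverse has entries (D^{-1})_{ii} = 1/d_{ii}.
The diagonal entries are: d_{11} = -8, d_{22} = -4
We need (D^{-1})_{11} = 1/d_{11} = 1/-8 = -1/8

-1/8


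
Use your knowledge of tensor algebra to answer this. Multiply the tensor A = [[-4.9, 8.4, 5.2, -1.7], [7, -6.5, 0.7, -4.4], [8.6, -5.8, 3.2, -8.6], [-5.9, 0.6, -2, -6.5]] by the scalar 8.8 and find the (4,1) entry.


Scalar multiplication: (cA)_{ij} = c * A_{ij}.
c = 8.8
A_{41} = -5.9
(cA)_{41} = 8.8 * -5.9 = -51.92

-51.92


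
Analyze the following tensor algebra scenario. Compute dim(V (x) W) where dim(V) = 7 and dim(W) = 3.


The dimension of a tensor product is the product of dimensions.
dim(V) = 7, dim(W) = 3
dim(V (x) W) = 7 * 3 = 21

21


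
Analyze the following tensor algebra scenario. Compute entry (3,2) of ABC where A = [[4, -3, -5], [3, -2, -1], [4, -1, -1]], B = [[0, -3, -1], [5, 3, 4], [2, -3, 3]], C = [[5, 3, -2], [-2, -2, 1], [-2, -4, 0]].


(ABC)_{32} = sum_m (AB)_{3m} C_{m2}. First compute row 3 of AB.
(AB)_{31} = 4*0 + -1*5 + -1*2 = -7
(AB)_{32} = 4*-3 + -1*3 + -1*-3 = -12
(AB)_{33} = 4*-1 + -1*4 + -1*3 = -11
Now contract with column 2 of C:
(AB)_{31} * C_{12} = -7 * 3 = -21
(AB)_{32} * C_{22} = -12 * -2 = 24
(AB)_{33} * C_{32} = -11 * -4 = 44
(ABC)_{32} = -21 + 24 + 44 = 47

47


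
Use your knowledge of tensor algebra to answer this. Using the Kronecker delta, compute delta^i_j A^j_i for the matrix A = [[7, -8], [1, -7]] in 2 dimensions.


The contraction (trace) of a rank-2 tensor is the sum of its diagonal elements.
Diagonal entries: A[1,1] = 7, A[2,2] = -7
Tr(A) = 7 + -7 = 0

0


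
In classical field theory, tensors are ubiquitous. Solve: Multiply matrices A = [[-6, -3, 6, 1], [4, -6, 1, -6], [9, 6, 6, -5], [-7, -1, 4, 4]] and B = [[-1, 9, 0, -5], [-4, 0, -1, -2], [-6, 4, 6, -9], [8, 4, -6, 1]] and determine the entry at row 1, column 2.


(AB)_{ij} = sum_k A_{ik} B_{kj}.
For i=1, j=2:
A_{11} * B_{12} = -6 * 9 = -54
A_{12} * B_{22} = -3 * 0 = 0
A_{13} * B_{32} = 6 * 4 = 24
A_{14} * B_{42} = 1 * 4 = 4
Sum = -54 + 0 + 24 + 4 = -26

-26


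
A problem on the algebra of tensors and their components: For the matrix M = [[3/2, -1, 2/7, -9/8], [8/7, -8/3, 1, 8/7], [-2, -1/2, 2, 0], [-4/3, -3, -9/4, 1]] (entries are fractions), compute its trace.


The trace is the sum of diagonal entries.
Diagonal: M[1,1] = 3/2, M[2,2] = -8/3, M[3,3] = 2, M[4,4] = 1
Tr(M) = 3/2 + -8/3 + 2 + 1
Computing step by step:
After adding M[1,1]: 3/2
After adding M[2,2]: -7/6
After adding M[3,3]: 5/6
After adding M[4,4]: 11/6
Tr(M) = 11/6

11/6


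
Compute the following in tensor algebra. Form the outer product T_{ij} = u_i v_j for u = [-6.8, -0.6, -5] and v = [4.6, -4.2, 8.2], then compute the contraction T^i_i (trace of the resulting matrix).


The outer product gives T_{ij} = u_i v_j.
The trace (contraction) is Tr(T) = sum_i T_{ii} = sum_i u_i v_i.
Diagonal entries:
T_{11} = u_1 * v_1 = -6.8 * 4.6 = -31.28
T_{22} = u_2 * v_2 = -0.6 * -4.2 = 2.52
T_{33} = u_3 * v_3 = -5 * 8.2 = -41
Tr(T) = -31.28 + 2.52 + -41 = -69.76

-69.76


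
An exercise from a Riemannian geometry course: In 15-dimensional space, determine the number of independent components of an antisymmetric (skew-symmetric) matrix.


An antisymmetric rank-2 tensor satisfies A_{ij} = -A_{ji}, so diagonal entries are zero.
The independent components are the upper-triangular entries: C(n, 2) = n(n-1)/2.
n = 15
C(15, 2) = 15 * 14 / 2 = 210 / 2 = 105

105


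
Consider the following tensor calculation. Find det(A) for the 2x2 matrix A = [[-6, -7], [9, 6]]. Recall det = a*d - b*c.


For a 2x2 matrix [[a, b], [c, d]], det = a*d - b*c.
a = -6, b = -7, c = 9, d = 6
a*d = -6 * 6 = -36
b*c = -7 * 9 = -63
det = -36 - -63 = 27

27


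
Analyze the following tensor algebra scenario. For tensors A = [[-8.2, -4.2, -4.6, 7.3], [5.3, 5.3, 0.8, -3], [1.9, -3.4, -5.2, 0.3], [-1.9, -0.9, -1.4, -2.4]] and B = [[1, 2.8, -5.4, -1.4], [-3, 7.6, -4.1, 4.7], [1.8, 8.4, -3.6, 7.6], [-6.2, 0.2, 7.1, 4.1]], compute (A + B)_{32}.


Tensor addition is component-wise: (A + B)_{ij} = A_{ij} + B_{ij}.
A_{32} = -3.4
B_{32} = 8.4
(A + B)_{32} = -3.4 + 8.4 = 5

5


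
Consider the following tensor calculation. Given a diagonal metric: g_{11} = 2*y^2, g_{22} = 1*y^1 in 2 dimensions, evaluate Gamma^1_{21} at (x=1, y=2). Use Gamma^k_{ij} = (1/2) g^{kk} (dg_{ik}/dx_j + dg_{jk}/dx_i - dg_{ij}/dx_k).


For a diagonal metric, Gamma^k_{ij} = (1/2) g^{kk} (dg_{ik}/dx_j + dg_{jk}/dx_i - dg_{ij}/dx_k).
The metric is diagonal, so g_{ab} = 0 for a != b.
At the given point: g_{11} = 8, g_{22} = 2
g^{11} = 1/8
dg_{21}/dx_1 = 0 (off-diagonal)
dg_{11}/dx_2 = dg_{11}/dx_2 = 8
dg_{21}/dx_1 = 0 (off-diagonal)
Numerator = 0 + 8 - 0 = 8
Gamma^1_{21} = 8 / (2 * 8) = 1/2

1/2


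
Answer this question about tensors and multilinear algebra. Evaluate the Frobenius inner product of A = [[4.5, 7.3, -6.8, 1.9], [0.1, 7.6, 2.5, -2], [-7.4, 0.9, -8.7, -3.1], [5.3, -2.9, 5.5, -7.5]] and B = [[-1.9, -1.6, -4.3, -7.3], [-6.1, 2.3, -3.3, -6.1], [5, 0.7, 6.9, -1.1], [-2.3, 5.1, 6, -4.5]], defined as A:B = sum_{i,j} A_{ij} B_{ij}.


A:B = sum over all i,j of A_{ij} * B_{ij}.
Row 1: 4.5*-1.9=-8.55, 7.3*-1.6=-11.68, -6.8*-4.3=29.24, 1.9*-7.3=-13.87 => row sum = -4.86
Row 2: 0.1*-6.1=-0.61, 7.6*2.3=17.48, 2.5*-3.3=-8.25, -2*-6.1=12.2 => row sum = 20.82
Row 3: -7.4*5=-37, 0.9*0.7=0.63, -8.7*6.9=-60.03, -3.1*-1.1=3.41 => row sum = -92.99
Row 4: 5.3*-2.3=-12.19, -2.9*5.1=-14.79, 5.5*6=33, -7.5*-4.5=33.75 => row sum = 39.77
Total = -4.86 + 20.82 + -92.99 + 39.77 = -37.26

-37.26


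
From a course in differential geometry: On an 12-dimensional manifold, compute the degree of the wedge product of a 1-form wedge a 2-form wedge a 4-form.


The degree of a wedge product is the sum of the degrees of the individual forms.
Degrees: 1, 2, 4
Total degree = 1 + 2 + 4 = 7

7


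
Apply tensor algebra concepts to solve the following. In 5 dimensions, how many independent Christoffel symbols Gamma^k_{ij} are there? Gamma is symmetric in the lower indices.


Christoffel symbols Gamma^k_{ij} are symmetric in i,j, so there are d * d(d+1)/2 independent symbols.
d = 5
d(d+1)/2 = 5 * 6 / 2 = 15
Total = 5 * 15 = 75

75


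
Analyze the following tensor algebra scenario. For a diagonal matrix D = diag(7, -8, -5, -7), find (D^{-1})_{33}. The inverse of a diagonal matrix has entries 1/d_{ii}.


For a diagonal matrix, the inverse has entries (D^{-1})_{ii} = 1/d_{ii}.
The diagonal entries are: d_{11} = 7, d_{22} = -8, d_{33} = -5, d_{44} = -7
We need (D^{-1})_{33} = 1/d_{33} = 1/-5 = -1/5

-1/5


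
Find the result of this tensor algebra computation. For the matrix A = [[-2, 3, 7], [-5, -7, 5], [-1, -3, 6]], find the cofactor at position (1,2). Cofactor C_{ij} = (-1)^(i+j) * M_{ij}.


To find cofactor C_{12}, delete row 1 and column 2.
The resulting 2x2 submatrix is: [[-5, 5], [-1, 6]]
Minor M_{12} = -5*6 - 5*-1
  = -30 - -5 = -25
Sign = (-1)^(1+2) = (-1)^3 = -1
Cofactor C_{12} = -1 * -25 = 25

25


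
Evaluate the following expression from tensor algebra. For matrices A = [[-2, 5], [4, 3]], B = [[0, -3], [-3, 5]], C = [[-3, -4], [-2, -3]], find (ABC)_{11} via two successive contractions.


(ABC)_{11} = sum_m (AB)_{1m} C_{m1}. First compute row 1 of AB.
(AB)_{11} = -2*0 + 5*-3 = -15
(AB)_{12} = -2*-3 + 5*5 = 31
Now contract with column 1 of C:
(AB)_{11} * C_{11} = -15 * -3 = 45
(AB)_{12} * C_{21} = 31 * -2 = -62
(ABC)_{11} = 45 + -62 = -17

-17


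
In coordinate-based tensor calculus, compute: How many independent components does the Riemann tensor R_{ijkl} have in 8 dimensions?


The Riemann tensor in d dimensions has d^2(d^2 - 1)/12 independent components.
d = 8, so d^2 = 64
d^2 - 1 = 63
d^2(d^2 - 1) = 64 * 63 = 4032
Divide by 12: 4032 / 12 = 336

336


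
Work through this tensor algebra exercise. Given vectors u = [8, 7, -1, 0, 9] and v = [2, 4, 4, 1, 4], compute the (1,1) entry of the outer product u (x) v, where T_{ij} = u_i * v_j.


The outer product entry T_{ij} = u_i * v_j.
We need i=1, j=1.
u_1 = 8, v_1 = 2
T_{1,1} = 8 * 2 = 16

16


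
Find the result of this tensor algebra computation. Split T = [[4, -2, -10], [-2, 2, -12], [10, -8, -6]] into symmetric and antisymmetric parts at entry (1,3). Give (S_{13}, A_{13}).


T_{13} = -10
T_{31} = 10
S_{13} = (-10 + 10)/2 = 0/2 = 0
A_{13} = (-10 - 10)/2 = -20/2 = -10
Check: S + A = 0 + -10 = -10 = T_{13}.

(0, -10)


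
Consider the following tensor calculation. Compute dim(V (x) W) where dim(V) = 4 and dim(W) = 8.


The dimension of a tensor product is the product of dimensions.
dim(V) = 4, dim(W) = 8
dim(V (x) W) = 4 * 8 = 32

32


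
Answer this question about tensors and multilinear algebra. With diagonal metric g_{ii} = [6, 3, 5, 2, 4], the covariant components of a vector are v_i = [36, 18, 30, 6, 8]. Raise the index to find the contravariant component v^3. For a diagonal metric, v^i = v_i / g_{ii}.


To raise an index with a diagonal metric: v^i = v_i / g_{ii}.
For index 3: v_3 = 30, g_{33} = 5
v^3 = 30 / 5 = 6

6


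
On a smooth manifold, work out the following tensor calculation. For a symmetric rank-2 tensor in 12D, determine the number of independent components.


A symmetric rank-2 tensor in d dimensions has d(d+1)/2 independent components.
d = 12
d(d+1)/2 = 12 * 13 / 2 = 156 / 2 = 78

78


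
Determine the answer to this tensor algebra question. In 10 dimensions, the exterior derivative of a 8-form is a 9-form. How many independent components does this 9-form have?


The exterior derivative of a p-form is a (p+1)-form.
Its number of independent components is C(n, p+1).
n = 10, p+1 = 9
C(10, 9) = 10

10


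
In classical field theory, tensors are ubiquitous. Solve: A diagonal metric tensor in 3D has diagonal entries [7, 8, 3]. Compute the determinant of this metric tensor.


For a diagonal metric, the determinant is the product of diagonal entries.
Diagonal entries: 7, 8, 3
det(g) = 7 * 8 * 3 = 168

168


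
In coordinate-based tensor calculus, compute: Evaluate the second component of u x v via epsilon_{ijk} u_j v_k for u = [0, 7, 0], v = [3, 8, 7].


(u x v)_2 = sum_{j,k} epsilon_{2jk} u_j v_k. Only permutations of (1,2,3) contribute; the two non-zero terms are:
eps_{213} u_1 v_3 = -1 * 0 * 7 = 0
eps_{231} u_3 v_1 = 1 * 0 * 3 = 0
(u x v)_2 = 0

0


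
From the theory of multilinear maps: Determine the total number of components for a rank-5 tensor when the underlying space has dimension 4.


The number of components of a rank-r tensor in d dimensions is d^r.
Here d = 4 and r = 5.
4^5 = 1024

1024


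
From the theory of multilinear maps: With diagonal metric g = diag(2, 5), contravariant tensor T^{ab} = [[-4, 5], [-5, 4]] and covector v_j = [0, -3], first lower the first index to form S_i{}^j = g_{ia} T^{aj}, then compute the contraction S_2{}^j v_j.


Step 1: lower the first index. For a diagonal metric, g_{ia} T^{aj} = g_{ii} T^{ij} (no sum on i).
g_{22} = 5
S_2{}^1 = 5 * T^{21} = 5 * -5 = -25
S_2{}^2 = 5 * T^{22} = 5 * 4 = 20
Step 2: contract S_2{}^j with v_j.
S_2{}^1 * v_1 = -25 * 0 = 0
S_2{}^2 * v_2 = 20 * -3 = -60
Result = 0 + -60 = -60

-60


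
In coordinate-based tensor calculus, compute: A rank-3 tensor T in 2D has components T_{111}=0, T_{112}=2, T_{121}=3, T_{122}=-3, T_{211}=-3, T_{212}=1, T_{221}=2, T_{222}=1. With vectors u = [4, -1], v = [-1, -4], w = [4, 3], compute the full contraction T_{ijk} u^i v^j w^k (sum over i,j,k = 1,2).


S = sum over i,j,k of T_{ijk} u_i v_j w_k. Expanding all 8 terms:
T_{111}*u_1*v_1*w_1 = 0*4*-1*4 = 0  (running total: 0)
T_{112}*u_1*v_1*w_2 = 2*4*-1*3 = -24  (running total: -24)
T_{121}*u_1*v_2*w_1 = 3*4*-4*4 = -192  (running total: -216)
T_{122}*u_1*v_2*w_2 = -3*4*-4*3 = 144  (running total: -72)
T_{211}*u_2*v_1*w_1 = -3*-1*-1*4 = -12  (running total: -84)
T_{212}*u_2*v_1*w_2 = 1*-1*-1*3 = 3  (running total: -81)
T_{221}*u_2*v_2*w_1 = 2*-1*-4*4 = 32  (running total: -49)
T_{222}*u_2*v_2*w_2 = 1*-1*-4*3 = 12  (running total: -37)
S = -37

-37


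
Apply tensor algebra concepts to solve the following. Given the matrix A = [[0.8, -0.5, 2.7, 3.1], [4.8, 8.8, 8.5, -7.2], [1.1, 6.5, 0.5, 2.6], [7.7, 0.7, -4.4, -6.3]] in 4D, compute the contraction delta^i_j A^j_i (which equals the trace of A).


The contraction (trace) of a rank-2 tensor is the sum of its diagonal elements.
Diagonal entries: A[1,1] = 0.8, A[2,2] = 8.8, A[3,3] = 0.5, A[4,4] = -6.3
Tr(A) = 0.8 + 8.8 + 0.5 + -6.3 = 3.8

3.8


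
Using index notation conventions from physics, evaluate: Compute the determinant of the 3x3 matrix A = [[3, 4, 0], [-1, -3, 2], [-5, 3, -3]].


Expanding along the first row, det(A) = a11*M_11 - a12*M_12 + a13*M_13, where M_1j is the (1,j) minor.
Minor M_11 = -3*-3 - 2*3 = 3
Minor M_12 = -1*-3 - 2*-5 = 13
Minor M_13 = -1*3 - -3*-5 = -18
det = 3*(3) - 4*(13) + 0*(-18)
    = 9 - 52 + 0
    = -43

-43


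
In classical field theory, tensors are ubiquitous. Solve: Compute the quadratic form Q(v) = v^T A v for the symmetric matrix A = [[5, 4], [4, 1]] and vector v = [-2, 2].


First compute Av:
(Av)_1 = 5*-2 + 4*2 = -2
(Av)_2 = 4*-2 + 1*2 = -6
Av = [-2, -6]
Then v^T (Av) = -2*-2 + 2*-6
= 4 + -12 = -8

-8


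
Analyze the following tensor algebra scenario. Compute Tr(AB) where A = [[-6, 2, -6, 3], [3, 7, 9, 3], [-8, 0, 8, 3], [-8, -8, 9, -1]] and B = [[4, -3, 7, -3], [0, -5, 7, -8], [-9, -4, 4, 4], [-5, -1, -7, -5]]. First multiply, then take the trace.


Tr(AB) = sum_i (AB)_{ii} where (AB)_{ii} = sum_k A_{ik} B_{ki}.
(AB)_{11} = -6*4 + 2*0 + -6*-9 + 3*-5 = 15
(AB)_{22} = 3*-3 + 7*-5 + 9*-4 + 3*-1 = -83
(AB)_{33} = -8*7 + 0*7 + 8*4 + 3*-7 = -45
(AB)_{44} = -8*-3 + -8*-8 + 9*4 + -1*-5 = 129
Tr(AB) = 15 + -83 + -45 + 129 = 16

16


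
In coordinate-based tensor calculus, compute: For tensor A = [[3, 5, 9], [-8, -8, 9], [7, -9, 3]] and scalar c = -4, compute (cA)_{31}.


Scalar multiplication: (cA)_{ij} = c * A_{ij}.
c = -4
A_{31} = 7
(cA)_{31} = -4 * 7 = -28

-28


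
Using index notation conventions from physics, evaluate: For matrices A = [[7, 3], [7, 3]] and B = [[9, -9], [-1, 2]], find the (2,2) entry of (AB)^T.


(AB)^T_{ij} = (AB)_{ji} = sum_k A_{jk} B_{ki}.
For i=2, j=2 we need (AB)_{22}:
A_{21} * B_{12} = 7 * -9 = -63
A_{22} * B_{22} = 3 * 2 = 6
Sum = -63 + 6 = -57

-57


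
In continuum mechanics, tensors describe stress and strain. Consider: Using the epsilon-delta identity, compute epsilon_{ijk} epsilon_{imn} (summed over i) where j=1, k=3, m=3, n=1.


Using the identity: epsilon_{ijk} epsilon_{imn} = delta_{jm} delta_{kn} - delta_{jn} delta_{km}.
delta_{13} = 0
delta_{31} = 0
delta_{11} = 1
delta_{33} = 1
Result = 0 * 0 - 1 * 1 = 0 - 1 = -1

-1


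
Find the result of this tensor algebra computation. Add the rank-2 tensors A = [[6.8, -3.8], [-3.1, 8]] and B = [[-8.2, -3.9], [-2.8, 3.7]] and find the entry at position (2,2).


Tensor addition is component-wise: (A + B)_{ij} = A_{ij} + B_{ij}.
A_{22} = 8
B_{22} = 3.7
(A + B)_{22} = 8 + 3.7 = 11.7

11.7


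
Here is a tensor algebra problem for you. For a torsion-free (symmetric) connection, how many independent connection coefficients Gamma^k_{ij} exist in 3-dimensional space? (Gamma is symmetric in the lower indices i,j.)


Christoffel symbols Gamma^k_{ij} are symmetric in i,j, so there are d * d(d+1)/2 independent symbols.
d = 3
d(d+1)/2 = 3 * 4 / 2 = 6
Total = 3 * 6 = 18

18


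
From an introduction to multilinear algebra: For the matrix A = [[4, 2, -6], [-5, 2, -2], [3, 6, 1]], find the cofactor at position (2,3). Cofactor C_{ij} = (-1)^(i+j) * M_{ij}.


To find cofactor C_{23}, delete row 2 and column 3.
The resulting 2x2 submatrix is: [[4, 2], [3, 6]]
Minor M_{23} = 4*6 - 2*3
  = 24 - 6 = 18
Sign = (-1)^(2+3) = (-1)^5 = -1
Cofactor C_{23} = -1 * 18 = -18

-18


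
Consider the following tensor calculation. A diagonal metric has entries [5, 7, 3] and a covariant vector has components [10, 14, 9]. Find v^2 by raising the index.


To raise an index with a diagonal metric: v^i = v_i / g_{ii}.
For index 2: v_2 = 14, g_{22} = 7
v^2 = 14 / 7 = 2

2


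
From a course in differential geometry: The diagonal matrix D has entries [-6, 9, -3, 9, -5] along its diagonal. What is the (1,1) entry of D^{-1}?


For a diagonal matrix, the inverse has entries (D^{-1})_{ii} = 1/d_{ii}.
The diagonal entries are: d_{11} = -6, d_{22} = 9, d_{33} = -3, d_{44} = 9, d_{55} = -5
We need (D^{-1})_{11} = 1/d_{11} = 1/-6 = -1/6

-1/6


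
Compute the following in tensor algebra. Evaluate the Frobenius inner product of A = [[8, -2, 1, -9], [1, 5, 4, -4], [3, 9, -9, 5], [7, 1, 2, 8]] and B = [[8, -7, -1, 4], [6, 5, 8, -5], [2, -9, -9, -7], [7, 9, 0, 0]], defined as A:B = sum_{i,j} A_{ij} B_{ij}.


A:B = sum over all i,j of A_{ij} * B_{ij}.
Row 1: 8*8=64, -2*-7=14, 1*-1=-1, -9*4=-36 => row sum = 41
Row 2: 1*6=6, 5*5=25, 4*8=32, -4*-5=20 => row sum = 83
Row 3: 3*2=6, 9*-9=-81, -9*-9=81, 5*-7=-35 => row sum = -29
Row 4: 7*7=49, 1*9=9, 2*0=0, 8*0=0 => row sum = 58
Total = 41 + 83 + -29 + 58 = 153

153


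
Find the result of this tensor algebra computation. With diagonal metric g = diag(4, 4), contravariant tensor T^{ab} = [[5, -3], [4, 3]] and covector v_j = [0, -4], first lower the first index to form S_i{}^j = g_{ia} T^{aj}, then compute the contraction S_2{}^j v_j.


Step 1: lower the first index. For a diagonal metric, g_{ia} T^{aj} = g_{ii} T^{ij} (no sum on i).
g_{22} = 4
S_2{}^1 = 4 * T^{21} = 4 * 4 = 16
S_2{}^2 = 4 * T^{22} = 4 * 3 = 12
Step 2: contract S_2{}^j with v_j.
S_2{}^1 * v_1 = 16 * 0 = 0
S_2{}^2 * v_2 = 12 * -4 = -48
Result = 0 + -48 = -48

-48


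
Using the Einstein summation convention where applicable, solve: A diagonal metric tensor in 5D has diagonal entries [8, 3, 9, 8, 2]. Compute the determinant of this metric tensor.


For a diagonal metric, the determinant is the product of diagonal entries.
Diagonal entries: 8, 3, 9, 8, 2
det(g) = 8 * 3 * 9 * 8 * 2 = 3456

3456


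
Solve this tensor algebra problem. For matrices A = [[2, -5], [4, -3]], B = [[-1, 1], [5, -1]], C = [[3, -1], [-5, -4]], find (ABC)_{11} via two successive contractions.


(ABC)_{11} = sum_m (AB)_{1m} C_{m1}. First compute row 1 of AB.
(AB)_{11} = 2*-1 + -5*5 = -27
(AB)_{12} = 2*1 + -5*-1 = 7
Now contract with column 1 of C:
(AB)_{11} * C_{11} = -27 * 3 = -81
(AB)_{12} * C_{21} = 7 * -5 = -35
(ABC)_{11} = -81 + -35 = -116

-116


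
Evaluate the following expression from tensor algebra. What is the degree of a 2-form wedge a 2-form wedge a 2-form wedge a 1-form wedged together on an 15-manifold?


The degree of a wedge product is the sum of the degrees of the individual forms.
Degrees: 2, 2, 2, 1
Total degree = 2 + 2 + 2 + 1 = 7

7


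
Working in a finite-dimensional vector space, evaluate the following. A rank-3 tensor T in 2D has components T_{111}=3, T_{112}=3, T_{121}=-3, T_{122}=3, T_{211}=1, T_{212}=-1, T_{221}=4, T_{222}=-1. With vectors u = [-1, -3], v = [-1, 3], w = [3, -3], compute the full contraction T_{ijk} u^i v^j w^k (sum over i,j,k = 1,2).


S = sum over i,j,k of T_{ijk} u_i v_j w_k. Expanding all 8 terms:
T_{111}*u_1*v_1*w_1 = 3*-1*-1*3 = 9  (running total: 9)
T_{112}*u_1*v_1*w_2 = 3*-1*-1*-3 = -9  (running total: 0)
T_{121}*u_1*v_2*w_1 = -3*-1*3*3 = 27  (running total: 27)
T_{122}*u_1*v_2*w_2 = 3*-1*3*-3 = 27  (running total: 54)
T_{211}*u_2*v_1*w_1 = 1*-3*-1*3 = 9  (running total: 63)
T_{212}*u_2*v_1*w_2 = -1*-3*-1*-3 = 9  (running total: 72)
T_{221}*u_2*v_2*w_1 = 4*-3*3*3 = -108  (running total: -36)
T_{222}*u_2*v_2*w_2 = -1*-3*3*-3 = -27  (running total: -63)
S = -63

-63


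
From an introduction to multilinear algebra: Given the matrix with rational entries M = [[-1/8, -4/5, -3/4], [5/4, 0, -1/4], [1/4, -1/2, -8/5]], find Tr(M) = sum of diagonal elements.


The trace is the sum of diagonal entries.
Diagonal: M[1,1] = -1/8, M[2,2] = 0, M[3,3] = -8/5
Tr(M) = -1/8 + 0 + -8/5
Computing step by step:
After adding M[1,1]: -1/8
After adding M[2,2]: -1/8
After adding M[3,3]: -69/40
Tr(M) = -69/40

-69/40


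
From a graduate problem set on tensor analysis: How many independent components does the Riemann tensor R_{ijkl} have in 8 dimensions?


The Riemann tensor in d dimensions has d^2(d^2 - 1)/12 independent components.
d = 8, so d^2 = 64
d^2 - 1 = 63
d^2(d^2 - 1) = 64 * 63 = 4032
Divide by 12: 4032 / 12 = 336

336


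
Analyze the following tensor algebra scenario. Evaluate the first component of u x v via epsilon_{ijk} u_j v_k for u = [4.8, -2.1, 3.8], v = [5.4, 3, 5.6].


(u x v)_1 = sum_{j,k} epsilon_{1jk} u_j v_k. Only permutations of (1,2,3) contribute; the two non-zero terms are:
eps_{123} u_2 v_3 = 1 * -2.1 * 5.6 = -11.76
eps_{132} u_3 v_2 = -1 * 3.8 * 3 = -11.4
(u x v)_1 = -23.16

-23.16


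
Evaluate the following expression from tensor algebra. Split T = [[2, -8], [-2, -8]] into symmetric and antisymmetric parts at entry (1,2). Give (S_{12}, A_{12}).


T_{12} = -8
T_{21} = -2
S_{12} = (-8 + -2)/2 = -10/2 = -5
A_{12} = (-8 - -2)/2 = -6/2 = -3
Check: S + A = -5 + -3 = -8 = T_{12}.

(-5, -3)


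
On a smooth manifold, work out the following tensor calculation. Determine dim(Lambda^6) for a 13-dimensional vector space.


The dimension of the space of p-forms on an n-dimensional space is C(n, p).
n = 13, p = 6
C(13, 6) = 13! / (6! * 7!) = 1716

1716


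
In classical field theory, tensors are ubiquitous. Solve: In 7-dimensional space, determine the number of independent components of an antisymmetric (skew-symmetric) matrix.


An antisymmetric rank-2 tensor satisfies A_{ij} = -A_{ji}, so diagonal entries are zero.
The independent components are the upper-triangular entries: C(n, 2) = n(n-1)/2.
n = 7
C(7, 2) = 7 * 6 / 2 = 42 / 2 = 21

21


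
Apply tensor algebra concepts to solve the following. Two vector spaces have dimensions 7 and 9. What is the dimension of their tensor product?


The dimension of a tensor product is the product of dimensions.
dim(V) = 7, dim(W) = 9
dim(V (x) W) = 7 * 9 = 63

63


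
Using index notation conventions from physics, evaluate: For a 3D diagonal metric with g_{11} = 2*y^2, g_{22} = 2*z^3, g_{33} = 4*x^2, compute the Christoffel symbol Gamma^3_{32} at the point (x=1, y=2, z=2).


For a diagonal metric, Gamma^k_{ij} = (1/2) g^{kk} (dg_{ik}/dx_j + dg_{jk}/dx_i - dg_{ij}/dx_k).
The metric is diagonal, so g_{ab} = 0 for a != b.
At the given point: g_{11} = 8, g_{22} = 16, g_{33} = 4
g^{33} = 1/4
dg_{33}/dx_2 = dg_{33}/dx_2 = 0
dg_{23}/dx_3 = 0 (off-diagonal)
dg_{32}/dx_3 = 0 (off-diagonal)
Numerator = 0 + 0 - 0 = 0
Gamma^3_{32} = 0 / (2 * 4) = 0

0


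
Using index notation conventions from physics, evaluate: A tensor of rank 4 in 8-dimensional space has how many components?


The number of components of a rank-r tensor in d dimensions is d^r.
Here d = 8 and r = 4.
8^4 = 4096

4096


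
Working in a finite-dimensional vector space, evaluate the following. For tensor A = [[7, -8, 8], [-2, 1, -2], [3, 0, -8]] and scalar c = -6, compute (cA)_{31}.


Scalar multiplication: (cA)_{ij} = c * A_{ij}.
c = -6
A_{31} = 3
(cA)_{31} = -6 * 3 = -18

-18


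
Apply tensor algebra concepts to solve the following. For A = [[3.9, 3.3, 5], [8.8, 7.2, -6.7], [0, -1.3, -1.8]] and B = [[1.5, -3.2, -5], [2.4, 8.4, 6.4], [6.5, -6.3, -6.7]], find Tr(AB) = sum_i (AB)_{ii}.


Tr(AB) = sum_i (AB)_{ii} where (AB)_{ii} = sum_k A_{ik} B_{ki}.
(AB)_{11} = 3.9*1.5 + 3.3*2.4 + 5*6.5 = 46.27
(AB)_{22} = 8.8*-3.2 + 7.2*8.4 + -6.7*-6.3 = 74.53
(AB)_{33} = 0*-5 + -1.3*6.4 + -1.8*-6.7 = 3.74
Tr(AB) = 46.27 + 74.53 + 3.74 = 124.54

124.54


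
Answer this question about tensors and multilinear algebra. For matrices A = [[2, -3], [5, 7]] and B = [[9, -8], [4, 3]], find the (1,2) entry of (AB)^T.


(AB)^T_{ij} = (AB)_{ji} = sum_k A_{jk} B_{ki}.
For i=1, j=2 we need (AB)_{21}:
A_{21} * B_{11} = 5 * 9 = 45
A_{22} * B_{21} = 7 * 4 = 28
Sum = 45 + 28 = 73

73


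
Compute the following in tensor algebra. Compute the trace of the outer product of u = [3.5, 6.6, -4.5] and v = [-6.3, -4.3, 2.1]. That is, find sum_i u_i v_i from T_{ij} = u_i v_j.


The outer product gives T_{ij} = u_i v_j.
The trace (contraction) is Tr(T) = sum_i T_{ii} = sum_i u_i v_i.
Diagonal entries:
T_{11} = u_1 * v_1 = 3.5 * -6.3 = -22.05
T_{22} = u_2 * v_2 = 6.6 * -4.3 = -28.38
T_{33} = u_3 * v_3 = -4.5 * 2.1 = -9.45
Tr(T) = -22.05 + -28.38 + -9.45 = -59.88

-59.88


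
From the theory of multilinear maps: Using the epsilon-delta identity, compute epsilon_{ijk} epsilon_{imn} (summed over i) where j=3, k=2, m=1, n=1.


Using the identity: epsilon_{ijk} epsilon_{imn} = delta_{jm} delta_{kn} - delta_{jn} delta_{km}.
delta_{31} = 0
delta_{21} = 0
delta_{31} = 0
delta_{21} = 0
Result = 0 * 0 - 0 * 0 = 0 - 0 = 0

0


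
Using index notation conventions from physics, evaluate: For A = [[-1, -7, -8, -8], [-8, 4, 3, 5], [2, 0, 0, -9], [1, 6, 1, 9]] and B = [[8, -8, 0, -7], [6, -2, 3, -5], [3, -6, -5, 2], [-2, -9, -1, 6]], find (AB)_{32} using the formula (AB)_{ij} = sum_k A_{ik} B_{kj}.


(AB)_{ij} = sum_k A_{ik} B_{kj}.
For i=3, j=2:
A_{31} * B_{12} = 2 * -8 = -16
A_{32} * B_{22} = 0 * -2 = 0
A_{33} * B_{32} = 0 * -6 = 0
A_{34} * B_{42} = -9 * -9 = 81
Sum = -16 + 0 + 0 + 81 = 65

65
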